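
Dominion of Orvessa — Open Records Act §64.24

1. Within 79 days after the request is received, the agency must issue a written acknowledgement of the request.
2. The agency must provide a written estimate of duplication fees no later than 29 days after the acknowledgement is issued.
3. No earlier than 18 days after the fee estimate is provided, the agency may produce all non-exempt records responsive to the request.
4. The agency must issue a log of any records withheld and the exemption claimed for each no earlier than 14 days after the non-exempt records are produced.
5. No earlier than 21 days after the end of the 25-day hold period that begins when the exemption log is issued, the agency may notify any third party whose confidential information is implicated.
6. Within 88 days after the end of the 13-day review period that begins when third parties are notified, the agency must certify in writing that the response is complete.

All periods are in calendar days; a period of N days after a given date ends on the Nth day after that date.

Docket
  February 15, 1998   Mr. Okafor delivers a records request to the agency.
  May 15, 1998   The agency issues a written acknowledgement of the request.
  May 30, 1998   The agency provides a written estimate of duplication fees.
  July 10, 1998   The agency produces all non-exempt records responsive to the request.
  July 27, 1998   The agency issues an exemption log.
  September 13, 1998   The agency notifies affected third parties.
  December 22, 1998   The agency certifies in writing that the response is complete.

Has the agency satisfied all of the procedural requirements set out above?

(1) due by February 15, 1998 + 79 days = May 5, 1998; done May 15, 1998 — 10 days late.

No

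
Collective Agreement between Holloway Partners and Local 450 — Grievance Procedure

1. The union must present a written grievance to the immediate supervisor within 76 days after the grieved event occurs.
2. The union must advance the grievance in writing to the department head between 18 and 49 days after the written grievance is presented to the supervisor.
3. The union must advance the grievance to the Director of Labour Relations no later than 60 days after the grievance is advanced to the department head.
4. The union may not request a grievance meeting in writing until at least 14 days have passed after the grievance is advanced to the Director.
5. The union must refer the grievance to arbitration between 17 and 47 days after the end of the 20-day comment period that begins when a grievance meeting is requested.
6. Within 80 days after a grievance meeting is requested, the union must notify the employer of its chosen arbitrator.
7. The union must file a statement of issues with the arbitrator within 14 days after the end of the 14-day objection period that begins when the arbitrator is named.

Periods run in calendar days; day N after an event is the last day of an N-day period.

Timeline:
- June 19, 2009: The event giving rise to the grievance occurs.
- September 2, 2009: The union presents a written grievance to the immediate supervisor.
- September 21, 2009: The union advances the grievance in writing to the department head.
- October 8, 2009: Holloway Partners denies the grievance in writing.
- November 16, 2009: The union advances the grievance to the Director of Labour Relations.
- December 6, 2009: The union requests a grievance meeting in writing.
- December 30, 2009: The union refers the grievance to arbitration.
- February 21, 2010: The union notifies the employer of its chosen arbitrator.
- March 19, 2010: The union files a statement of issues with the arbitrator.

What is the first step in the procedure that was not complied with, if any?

Step 5

(1) due by June 19, 2009 + 76 days = September 3, 2009; done September 2, 2009 — timely.
(2) the permitted window runs from September 2, 2009 + 18 = September 20, 2009 to September 2, 2009 + 49 = October 21, 2009; September 21, 2009 falls inside that range.
(3) due by September 21, 2009 + 60 days = November 20, 2009; November 16, 2009 is within that limit.
(4) permitted from November 16, 2009 + 14 days = November 30, 2009 onward; December 6, 2009 is on or after that date.
(5) the permitted window runs from December 26, 2009 + 17 = January 12, 2010 to December 26, 2009 + 47 = February 11, 2010; December 30, 2009 is 13 days too early.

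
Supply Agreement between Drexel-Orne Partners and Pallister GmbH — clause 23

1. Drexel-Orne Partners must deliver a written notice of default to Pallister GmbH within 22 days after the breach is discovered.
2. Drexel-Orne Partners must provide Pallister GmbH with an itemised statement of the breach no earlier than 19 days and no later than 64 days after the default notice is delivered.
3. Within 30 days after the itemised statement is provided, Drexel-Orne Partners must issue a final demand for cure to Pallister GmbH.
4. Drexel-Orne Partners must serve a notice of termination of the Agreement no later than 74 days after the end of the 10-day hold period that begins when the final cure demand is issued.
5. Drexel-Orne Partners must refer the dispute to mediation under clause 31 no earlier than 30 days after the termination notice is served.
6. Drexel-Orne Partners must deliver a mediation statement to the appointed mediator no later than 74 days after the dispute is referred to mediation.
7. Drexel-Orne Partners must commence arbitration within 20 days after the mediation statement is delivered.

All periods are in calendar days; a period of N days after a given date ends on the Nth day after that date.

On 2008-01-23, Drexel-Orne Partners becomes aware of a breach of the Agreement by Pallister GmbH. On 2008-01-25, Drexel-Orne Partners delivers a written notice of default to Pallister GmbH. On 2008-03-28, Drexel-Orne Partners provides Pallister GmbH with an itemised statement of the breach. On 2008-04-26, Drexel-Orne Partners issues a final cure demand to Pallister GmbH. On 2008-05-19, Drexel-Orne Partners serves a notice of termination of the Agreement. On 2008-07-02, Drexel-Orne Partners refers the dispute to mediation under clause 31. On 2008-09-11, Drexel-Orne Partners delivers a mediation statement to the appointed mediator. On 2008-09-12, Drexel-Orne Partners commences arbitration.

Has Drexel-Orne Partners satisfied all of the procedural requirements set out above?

Step 1 — counting 22 days from 2008-01-23 (when the breach is discovered) gives a deadline of 2008-02-14; completed 2008-01-25, before the deadline.
Step 2 — 19 and 64 days from 2008-01-25 (when the default notice is delivered) are 2008-02-13 and 2008-03-29 respectively; done 2008-03-28, which is between those dates.
Step 3 — counting 30 days from 2008-03-28 (when the itemised statement is provided) gives a deadline of 2008-04-27; completed 2008-04-26, before the deadline.
Step 4 — counting 74 days from 2008-05-06 (end of the 10-day hold period, which began when the final cure demand is issued on 2008-04-26) gives a deadline of 2008-07-19; 2008-05-19 is within that limit.
Step 5 — must wait 30 days from 2008-05-19 (when the termination notice is served), so not before 2008-06-18; done 2008-07-02 — permitted.
Step 6 — counting 74 days from 2008-07-02 (when the dispute is referred to mediation) gives a deadline of 2008-09-14; 2008-09-11 is within that limit.
Step 7 — counting 20 days from 2008-09-11 (when the mediation statement is delivered) gives a deadline of 2008-10-01; 2008-09-12 is within that limit.

Yes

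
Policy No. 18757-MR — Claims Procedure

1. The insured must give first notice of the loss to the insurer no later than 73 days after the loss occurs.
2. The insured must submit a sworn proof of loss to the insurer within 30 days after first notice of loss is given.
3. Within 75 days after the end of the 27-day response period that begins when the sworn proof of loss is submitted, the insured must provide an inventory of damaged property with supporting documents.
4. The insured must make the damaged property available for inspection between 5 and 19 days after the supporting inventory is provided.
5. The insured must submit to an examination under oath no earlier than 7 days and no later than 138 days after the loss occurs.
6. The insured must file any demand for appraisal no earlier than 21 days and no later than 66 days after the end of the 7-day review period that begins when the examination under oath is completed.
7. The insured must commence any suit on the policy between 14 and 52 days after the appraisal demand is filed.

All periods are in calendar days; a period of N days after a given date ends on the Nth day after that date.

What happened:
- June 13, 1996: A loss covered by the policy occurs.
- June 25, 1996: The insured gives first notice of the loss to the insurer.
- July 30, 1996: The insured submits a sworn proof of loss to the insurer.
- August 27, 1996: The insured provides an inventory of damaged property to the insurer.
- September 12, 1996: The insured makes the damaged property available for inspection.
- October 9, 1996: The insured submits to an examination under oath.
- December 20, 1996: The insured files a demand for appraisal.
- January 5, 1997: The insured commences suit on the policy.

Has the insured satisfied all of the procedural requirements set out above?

Step 1 — counting 73 days from June 13, 1996 (when the loss occurs) gives a deadline of August 25, 1996; June 25, 1996 is within that limit.
Step 2 — counting 30 days from June 25, 1996 (when first notice of loss is given) gives a deadline of July 25, 1996; done July 30, 1996 — 5 days late.
That is the first point of non-compliance.

No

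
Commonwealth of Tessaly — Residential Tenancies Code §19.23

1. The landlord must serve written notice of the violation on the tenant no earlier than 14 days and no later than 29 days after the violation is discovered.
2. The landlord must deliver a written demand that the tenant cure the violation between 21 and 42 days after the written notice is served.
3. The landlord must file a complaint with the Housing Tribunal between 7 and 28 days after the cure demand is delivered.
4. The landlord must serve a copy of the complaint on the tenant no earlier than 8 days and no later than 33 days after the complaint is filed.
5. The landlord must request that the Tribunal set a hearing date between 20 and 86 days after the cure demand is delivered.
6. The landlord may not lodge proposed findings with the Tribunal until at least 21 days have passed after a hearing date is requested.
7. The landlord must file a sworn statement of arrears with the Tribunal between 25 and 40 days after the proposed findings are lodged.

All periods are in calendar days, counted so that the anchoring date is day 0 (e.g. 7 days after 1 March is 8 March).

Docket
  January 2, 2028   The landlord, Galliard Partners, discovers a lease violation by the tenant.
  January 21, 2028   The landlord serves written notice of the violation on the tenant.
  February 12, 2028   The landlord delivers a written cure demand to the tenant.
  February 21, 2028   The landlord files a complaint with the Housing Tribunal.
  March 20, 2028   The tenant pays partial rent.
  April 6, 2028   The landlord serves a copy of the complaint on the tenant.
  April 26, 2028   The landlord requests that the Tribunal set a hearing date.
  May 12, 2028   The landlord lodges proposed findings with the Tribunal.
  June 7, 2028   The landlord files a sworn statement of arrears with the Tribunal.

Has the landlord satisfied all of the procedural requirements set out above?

No

Step 1: the window is 14–29 days after January 2, 2028 (when the violation is discovered), so January 16, 2028 through January 31, 2028; January 21, 2028 falls inside that range.
Step 2: the window is 21–42 days after January 21, 2028 (when the written notice is served), so February 11, 2028 through March 3, 2028; done February 12, 2028 — within the window.
Step 3: the window is 7–28 days after February 12, 2028 (when the cure demand is delivered), so February 19, 2028 through March 11, 2028; February 21, 2028 falls inside that range.
Step 4: the window is 8–33 days after February 21, 2028 (when the complaint is filed), so February 29, 2028 through March 25, 2028; done April 6, 2028 — 12 days after the window closed.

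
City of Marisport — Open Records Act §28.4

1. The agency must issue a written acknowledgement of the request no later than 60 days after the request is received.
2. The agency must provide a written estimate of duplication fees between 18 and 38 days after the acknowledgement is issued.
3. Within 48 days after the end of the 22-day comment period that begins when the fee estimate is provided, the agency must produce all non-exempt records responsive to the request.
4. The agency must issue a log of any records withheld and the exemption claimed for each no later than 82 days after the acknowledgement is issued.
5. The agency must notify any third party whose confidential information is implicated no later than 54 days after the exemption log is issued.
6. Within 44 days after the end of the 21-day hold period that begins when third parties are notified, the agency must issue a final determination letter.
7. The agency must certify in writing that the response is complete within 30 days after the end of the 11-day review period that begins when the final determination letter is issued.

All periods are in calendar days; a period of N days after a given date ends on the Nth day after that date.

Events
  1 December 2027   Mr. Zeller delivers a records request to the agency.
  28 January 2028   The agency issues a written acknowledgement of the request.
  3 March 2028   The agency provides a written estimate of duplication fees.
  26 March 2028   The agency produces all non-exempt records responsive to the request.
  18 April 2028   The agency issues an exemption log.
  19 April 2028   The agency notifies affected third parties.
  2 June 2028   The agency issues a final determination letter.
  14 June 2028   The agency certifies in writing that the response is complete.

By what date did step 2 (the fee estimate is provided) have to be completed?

6 March 2028

Step 2 runs from 28 January 2028, when the acknowledgement is issued. The window is 18–38 days after 28 January 2028; it closes on 6 March 2028.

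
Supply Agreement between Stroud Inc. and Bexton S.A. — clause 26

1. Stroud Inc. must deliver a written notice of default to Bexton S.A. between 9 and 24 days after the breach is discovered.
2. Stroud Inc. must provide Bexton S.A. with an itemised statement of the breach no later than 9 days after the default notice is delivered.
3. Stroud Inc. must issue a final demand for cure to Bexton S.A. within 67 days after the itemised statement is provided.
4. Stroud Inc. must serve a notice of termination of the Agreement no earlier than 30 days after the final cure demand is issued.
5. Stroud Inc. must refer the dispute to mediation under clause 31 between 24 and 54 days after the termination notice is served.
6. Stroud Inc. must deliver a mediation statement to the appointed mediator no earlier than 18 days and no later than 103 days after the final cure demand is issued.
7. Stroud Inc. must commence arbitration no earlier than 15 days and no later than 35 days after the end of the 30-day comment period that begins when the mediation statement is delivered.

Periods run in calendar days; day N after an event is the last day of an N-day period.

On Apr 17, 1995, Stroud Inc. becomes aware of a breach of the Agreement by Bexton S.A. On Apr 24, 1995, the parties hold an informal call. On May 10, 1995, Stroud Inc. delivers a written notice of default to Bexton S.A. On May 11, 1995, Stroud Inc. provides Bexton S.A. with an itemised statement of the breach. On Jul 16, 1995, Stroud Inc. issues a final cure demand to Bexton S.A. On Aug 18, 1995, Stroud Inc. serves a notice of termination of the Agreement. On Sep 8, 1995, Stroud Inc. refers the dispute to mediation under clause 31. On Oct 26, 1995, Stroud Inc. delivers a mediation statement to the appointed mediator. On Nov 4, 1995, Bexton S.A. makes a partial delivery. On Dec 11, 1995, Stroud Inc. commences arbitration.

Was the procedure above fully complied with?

Step 1: the window is 9–24 days after Apr 17, 1995 (when the breach is discovered), so Apr 26, 1995 through May 11, 1995; done May 10, 1995, which is between those dates.
Step 2: 9 days after May 10, 1995 (when the default notice is delivered) is May 19, 1995; completed May 11, 1995, before the deadline.
Step 3: 67 days after May 11, 1995 (when the itemised statement is provided) is Jul 17, 1995; done Jul 16, 1995 — timely.
Step 4: the earliest permitted date is 30 days after Jul 16, 1995 (when the final cure demand is issued), i.e. Aug 15, 1995; done Aug 18, 1995, after the minimum wait.
Step 5: the window is 24–54 days after Aug 18, 1995 (when the termination notice is served), so Sep 11, 1995 through Oct 11, 1995; Sep 8, 1995 is 3 days too early.

No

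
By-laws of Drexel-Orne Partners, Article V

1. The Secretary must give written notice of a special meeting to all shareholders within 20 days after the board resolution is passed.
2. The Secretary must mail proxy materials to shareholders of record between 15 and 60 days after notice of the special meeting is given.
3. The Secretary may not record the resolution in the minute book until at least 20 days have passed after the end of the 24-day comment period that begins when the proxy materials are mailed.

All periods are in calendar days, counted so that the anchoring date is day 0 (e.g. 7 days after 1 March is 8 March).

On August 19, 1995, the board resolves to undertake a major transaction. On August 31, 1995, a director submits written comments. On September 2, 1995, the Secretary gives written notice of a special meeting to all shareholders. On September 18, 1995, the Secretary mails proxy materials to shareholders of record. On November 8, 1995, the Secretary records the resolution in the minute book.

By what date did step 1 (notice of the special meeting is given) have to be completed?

September 8, 1995

Step 1 runs from August 19, 1995, when the board resolution is passed. 20 days after August 19, 1995 is September 8, 1995.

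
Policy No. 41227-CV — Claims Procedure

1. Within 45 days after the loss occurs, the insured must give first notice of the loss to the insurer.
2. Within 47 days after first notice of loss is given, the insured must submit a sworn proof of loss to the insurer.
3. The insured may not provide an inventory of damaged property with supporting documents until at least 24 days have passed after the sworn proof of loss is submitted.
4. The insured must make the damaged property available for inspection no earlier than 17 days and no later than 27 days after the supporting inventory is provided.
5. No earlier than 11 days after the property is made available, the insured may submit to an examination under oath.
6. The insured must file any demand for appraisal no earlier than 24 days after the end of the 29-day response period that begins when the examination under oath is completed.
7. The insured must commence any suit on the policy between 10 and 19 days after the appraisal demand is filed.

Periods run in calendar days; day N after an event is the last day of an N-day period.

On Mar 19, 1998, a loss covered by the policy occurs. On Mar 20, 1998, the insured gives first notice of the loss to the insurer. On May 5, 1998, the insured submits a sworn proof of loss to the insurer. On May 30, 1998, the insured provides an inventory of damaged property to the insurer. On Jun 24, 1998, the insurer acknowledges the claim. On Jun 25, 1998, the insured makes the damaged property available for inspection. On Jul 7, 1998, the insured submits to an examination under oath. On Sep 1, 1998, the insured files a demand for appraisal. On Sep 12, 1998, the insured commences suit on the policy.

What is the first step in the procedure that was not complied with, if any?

Step 1: 45 days after Mar 19, 1998 (when the loss occurs) is May 3, 1998; Mar 20, 1998 is within that limit.
Step 2: 47 days after Mar 20, 1998 (when first notice of loss is given) is May 6, 1998; completed May 5, 1998, before the deadline.
Step 3: the earliest permitted date is 24 days after May 5, 1998 (when the sworn proof of loss is submitted), i.e. May 29, 1998; done May 30, 1998 — permitted.
Step 4: the window is 17–27 days after May 30, 1998 (when the supporting inventory is provided), so Jun 16, 1998 through Jun 26, 1998; done Jun 25, 1998, which is between those dates.
Step 5: the earliest permitted date is 11 days after Jun 25, 1998 (when the property is made available), i.e. Jul 6, 1998; Jul 7, 1998 is on or after that date.
Step 6: the earliest permitted date is 24 days after Aug 5, 1998 (end of the 29-day response period, which began when the examination under oath is completed on Jul 7, 1998), i.e. Aug 29, 1998; Sep 1, 1998 is on or after that date.
Step 7: the window is 10–19 days after Sep 1, 1998 (when the appraisal demand is filed), so Sep 11, 1998 through Sep 20, 1998; done Sep 12, 1998, which is between those dates.

None — every step was satisfied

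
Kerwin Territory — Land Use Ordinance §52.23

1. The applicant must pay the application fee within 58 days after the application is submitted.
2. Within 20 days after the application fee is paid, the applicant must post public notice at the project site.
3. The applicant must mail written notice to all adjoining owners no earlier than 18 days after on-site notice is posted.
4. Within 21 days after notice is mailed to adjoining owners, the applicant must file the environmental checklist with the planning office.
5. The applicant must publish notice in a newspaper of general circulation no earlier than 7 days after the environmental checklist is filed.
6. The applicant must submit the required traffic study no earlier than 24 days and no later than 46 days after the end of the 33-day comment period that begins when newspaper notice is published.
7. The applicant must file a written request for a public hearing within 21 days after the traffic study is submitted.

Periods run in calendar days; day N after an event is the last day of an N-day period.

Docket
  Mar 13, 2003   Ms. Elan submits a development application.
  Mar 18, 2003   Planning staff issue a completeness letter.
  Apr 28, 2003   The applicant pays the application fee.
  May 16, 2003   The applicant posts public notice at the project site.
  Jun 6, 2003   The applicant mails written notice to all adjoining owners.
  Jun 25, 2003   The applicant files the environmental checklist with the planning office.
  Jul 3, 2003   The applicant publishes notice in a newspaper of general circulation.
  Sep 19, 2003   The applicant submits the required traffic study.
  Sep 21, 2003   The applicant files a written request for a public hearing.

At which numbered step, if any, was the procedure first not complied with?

None — every step was satisfied

Step 1: 58 days after Mar 13, 2003 (when the application is submitted) is May 10, 2003; done Apr 28, 2003 — timely.
Step 2: 20 days after Apr 28, 2003 (when the application fee is paid) is May 18, 2003; completed May 16, 2003, before the deadline.
Step 3: the earliest permitted date is 18 days after May 16, 2003 (when on-site notice is posted), i.e. Jun 3, 2003; done Jun 6, 2003 — permitted.
Step 4: 21 days after Jun 6, 2003 (when notice is mailed to adjoining owners) is Jun 27, 2003; done Jun 25, 2003 — timely.
Step 5: the earliest permitted date is 7 days after Jun 25, 2003 (when the environmental checklist is filed), i.e. Jul 2, 2003; done Jul 3, 2003 — permitted.
Step 6: the window is 24–46 days after Aug 5, 2003 (end of the 33-day comment period, which began when newspaper notice is published on Jul 3, 2003), so Aug 29, 2003 through Sep 20, 2003; done Sep 19, 2003, which is between those dates.
Step 7: 21 days after Sep 19, 2003 (when the traffic study is submitted) is Oct 10, 2003; completed Sep 21, 2003, before the deadline.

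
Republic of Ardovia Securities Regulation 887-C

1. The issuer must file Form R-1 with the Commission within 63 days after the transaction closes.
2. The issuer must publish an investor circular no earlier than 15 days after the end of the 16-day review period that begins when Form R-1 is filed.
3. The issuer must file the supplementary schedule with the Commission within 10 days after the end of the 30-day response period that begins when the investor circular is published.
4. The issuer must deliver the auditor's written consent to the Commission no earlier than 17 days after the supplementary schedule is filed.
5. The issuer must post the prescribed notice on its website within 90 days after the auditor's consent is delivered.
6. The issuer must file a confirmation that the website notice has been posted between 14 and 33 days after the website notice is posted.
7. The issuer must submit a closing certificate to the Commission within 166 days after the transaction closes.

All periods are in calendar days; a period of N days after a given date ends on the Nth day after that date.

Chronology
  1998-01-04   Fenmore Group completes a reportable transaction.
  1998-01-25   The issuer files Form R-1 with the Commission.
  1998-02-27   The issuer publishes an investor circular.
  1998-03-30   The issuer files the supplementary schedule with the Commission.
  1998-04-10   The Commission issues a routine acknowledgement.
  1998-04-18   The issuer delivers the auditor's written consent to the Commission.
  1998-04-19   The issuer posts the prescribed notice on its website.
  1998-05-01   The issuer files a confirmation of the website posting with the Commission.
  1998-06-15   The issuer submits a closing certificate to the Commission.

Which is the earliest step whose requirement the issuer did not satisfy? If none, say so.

(1) due by 1998-01-04 + 63 days = 1998-03-08; completed 1998-01-25, before the deadline.
(2) permitted from 1998-02-10 + 15 days = 1998-02-25 onward; done 1998-02-27, after the minimum wait.
(3) due by 1998-03-29 + 10 days = 1998-04-08; done 1998-03-30 — timely.
(4) permitted from 1998-03-30 + 17 days = 1998-04-16 onward; done 1998-04-18, after the minimum wait.
(5) due by 1998-04-18 + 90 days = 1998-07-17; done 1998-04-19 — timely.
(6) the permitted window runs from 1998-04-19 + 14 = 1998-05-03 to 1998-04-19 + 33 = 1998-05-22; done 1998-05-01 — 2 days before the window opened.

Step 6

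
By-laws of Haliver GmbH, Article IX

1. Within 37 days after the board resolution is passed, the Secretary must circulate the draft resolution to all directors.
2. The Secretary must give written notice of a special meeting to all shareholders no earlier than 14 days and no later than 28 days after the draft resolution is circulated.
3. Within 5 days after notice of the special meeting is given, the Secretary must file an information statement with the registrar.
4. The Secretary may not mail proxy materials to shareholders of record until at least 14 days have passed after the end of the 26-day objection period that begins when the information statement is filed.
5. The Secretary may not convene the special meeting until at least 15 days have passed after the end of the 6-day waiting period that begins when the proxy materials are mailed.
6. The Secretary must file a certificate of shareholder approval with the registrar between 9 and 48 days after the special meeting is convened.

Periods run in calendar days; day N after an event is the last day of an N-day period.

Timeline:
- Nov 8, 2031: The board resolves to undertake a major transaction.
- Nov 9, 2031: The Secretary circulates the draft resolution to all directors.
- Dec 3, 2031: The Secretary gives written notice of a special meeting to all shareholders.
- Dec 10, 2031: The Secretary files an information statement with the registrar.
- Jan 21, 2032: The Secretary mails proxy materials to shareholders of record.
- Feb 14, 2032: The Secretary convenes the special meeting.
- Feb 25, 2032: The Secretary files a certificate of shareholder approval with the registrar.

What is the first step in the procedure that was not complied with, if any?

Step 1 — counting 37 days from Nov 8, 2031 (when the board resolution is passed) gives a deadline of Dec 15, 2031; completed Nov 9, 2031, before the deadline.
Step 2 — 14 and 28 days from Nov 9, 2031 (when the draft resolution is circulated) are Nov 23, 2031 and Dec 7, 2031 respectively; done Dec 3, 2031 — within the window.
Step 3 — counting 5 days from Dec 3, 2031 (when notice of the special meeting is given) gives a deadline of Dec 8, 2031; done Dec 10, 2031 — 2 days late.
Later steps need not be reached.

Step 3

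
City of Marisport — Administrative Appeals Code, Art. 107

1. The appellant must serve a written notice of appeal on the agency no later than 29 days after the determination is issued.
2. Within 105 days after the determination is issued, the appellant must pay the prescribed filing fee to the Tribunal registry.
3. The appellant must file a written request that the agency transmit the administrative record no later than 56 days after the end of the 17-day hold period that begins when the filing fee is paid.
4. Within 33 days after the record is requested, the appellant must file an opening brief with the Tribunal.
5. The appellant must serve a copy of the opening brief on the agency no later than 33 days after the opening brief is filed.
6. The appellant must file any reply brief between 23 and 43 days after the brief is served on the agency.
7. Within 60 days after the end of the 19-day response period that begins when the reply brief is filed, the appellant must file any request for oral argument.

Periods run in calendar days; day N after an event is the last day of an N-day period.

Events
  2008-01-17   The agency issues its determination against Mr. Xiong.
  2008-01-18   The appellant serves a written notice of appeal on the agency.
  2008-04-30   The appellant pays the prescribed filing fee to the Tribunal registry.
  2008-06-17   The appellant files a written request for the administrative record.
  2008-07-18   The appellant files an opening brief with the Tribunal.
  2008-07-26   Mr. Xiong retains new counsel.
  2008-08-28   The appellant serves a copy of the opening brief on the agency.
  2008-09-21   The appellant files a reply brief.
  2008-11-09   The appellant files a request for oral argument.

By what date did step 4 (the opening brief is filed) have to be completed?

Step 4 runs from 2008-06-17, when the record is requested. 33 days after 2008-06-17 is 2008-07-20.

2008-07-20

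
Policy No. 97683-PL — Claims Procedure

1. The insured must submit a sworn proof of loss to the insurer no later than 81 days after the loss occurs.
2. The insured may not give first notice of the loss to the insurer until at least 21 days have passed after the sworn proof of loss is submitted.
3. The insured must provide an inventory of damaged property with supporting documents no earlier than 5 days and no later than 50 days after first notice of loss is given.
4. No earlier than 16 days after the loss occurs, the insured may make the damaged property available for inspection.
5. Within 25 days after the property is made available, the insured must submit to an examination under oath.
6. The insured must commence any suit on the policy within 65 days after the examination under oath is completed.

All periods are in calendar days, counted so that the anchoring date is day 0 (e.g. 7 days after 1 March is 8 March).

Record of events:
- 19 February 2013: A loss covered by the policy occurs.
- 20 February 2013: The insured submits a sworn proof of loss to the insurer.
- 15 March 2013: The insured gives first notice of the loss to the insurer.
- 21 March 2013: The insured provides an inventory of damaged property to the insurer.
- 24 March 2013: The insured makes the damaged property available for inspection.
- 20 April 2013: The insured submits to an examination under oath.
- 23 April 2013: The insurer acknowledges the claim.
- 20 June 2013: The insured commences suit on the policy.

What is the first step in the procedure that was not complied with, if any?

(1) due by 19 February 2013 + 81 days = 11 May 2013; completed 20 February 2013, before the deadline.
(2) permitted from 20 February 2013 + 21 days = 13 March 2013 onward; 15 March 2013 is on or after that date.
(3) the permitted window runs from 15 March 2013 + 5 = 20 March 2013 to 15 March 2013 + 50 = 4 May 2013; done 21 March 2013 — within the window.
(4) permitted from 19 February 2013 + 16 days = 7 March 2013 onward; done 24 March 2013, after the minimum wait.
(5) due by 24 March 2013 + 25 days = 18 April 2013; not done until 20 April 2013, 2 days after the deadline.

Step 5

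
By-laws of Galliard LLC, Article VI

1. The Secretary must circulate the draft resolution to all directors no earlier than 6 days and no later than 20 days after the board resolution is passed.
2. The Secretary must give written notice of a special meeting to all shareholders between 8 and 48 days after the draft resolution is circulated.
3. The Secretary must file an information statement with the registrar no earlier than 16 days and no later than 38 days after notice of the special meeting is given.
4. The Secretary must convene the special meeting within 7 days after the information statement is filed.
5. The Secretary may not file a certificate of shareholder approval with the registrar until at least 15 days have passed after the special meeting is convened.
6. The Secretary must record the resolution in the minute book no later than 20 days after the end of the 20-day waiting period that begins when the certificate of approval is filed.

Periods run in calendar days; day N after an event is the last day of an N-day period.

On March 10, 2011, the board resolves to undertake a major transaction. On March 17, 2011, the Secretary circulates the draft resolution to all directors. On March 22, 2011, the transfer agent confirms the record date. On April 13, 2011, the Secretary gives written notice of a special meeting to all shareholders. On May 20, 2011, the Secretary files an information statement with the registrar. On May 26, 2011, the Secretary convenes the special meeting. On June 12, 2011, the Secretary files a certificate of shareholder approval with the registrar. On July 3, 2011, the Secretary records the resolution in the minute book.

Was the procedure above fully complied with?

Yes

(1) the permitted window runs from March 10, 2011 + 6 = March 16, 2011 to March 10, 2011 + 20 = March 30, 2011; done March 17, 2011, which is between those dates.
(2) the permitted window runs from March 17, 2011 + 8 = March 25, 2011 to March 17, 2011 + 48 = May 4, 2011; done April 13, 2011 — within the window.
(3) the permitted window runs from April 13, 2011 + 16 = April 29, 2011 to April 13, 2011 + 38 = May 21, 2011; done May 20, 2011 — within the window.
(4) due by May 20, 2011 + 7 days = May 27, 2011; May 26, 2011 is within that limit.
(5) permitted from May 26, 2011 + 15 days = June 10, 2011 onward; done June 12, 2011 — permitted.
(6) due by July 2, 2011 + 20 days = July 22, 2011; July 3, 2011 is within that limit.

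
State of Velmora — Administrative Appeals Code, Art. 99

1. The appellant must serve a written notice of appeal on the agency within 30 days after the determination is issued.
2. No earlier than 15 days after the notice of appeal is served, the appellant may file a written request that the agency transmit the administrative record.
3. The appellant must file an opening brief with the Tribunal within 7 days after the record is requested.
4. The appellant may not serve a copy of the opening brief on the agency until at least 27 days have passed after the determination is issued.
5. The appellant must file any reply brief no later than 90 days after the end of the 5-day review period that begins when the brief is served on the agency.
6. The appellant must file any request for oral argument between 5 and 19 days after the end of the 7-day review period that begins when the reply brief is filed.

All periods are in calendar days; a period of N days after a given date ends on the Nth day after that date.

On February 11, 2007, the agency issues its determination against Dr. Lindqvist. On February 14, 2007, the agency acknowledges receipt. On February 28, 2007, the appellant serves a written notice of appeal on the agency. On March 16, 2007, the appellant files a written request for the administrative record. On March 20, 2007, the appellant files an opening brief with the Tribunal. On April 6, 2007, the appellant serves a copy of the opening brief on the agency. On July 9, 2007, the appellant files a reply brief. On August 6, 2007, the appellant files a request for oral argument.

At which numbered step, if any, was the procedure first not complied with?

Step 1 — counting 30 days from February 11, 2007 (when the determination is issued) gives a deadline of March 13, 2007; done February 28, 2007 — timely.
Step 2 — must wait 15 days from February 28, 2007 (when the notice of appeal is served), so not before March 15, 2007; done March 16, 2007 — permitted.
Step 3 — counting 7 days from March 16, 2007 (when the record is requested) gives a deadline of March 23, 2007; March 20, 2007 is within that limit.
Step 4 — must wait 27 days from February 11, 2007 (when the determination is issued), so not before March 10, 2007; April 6, 2007 is on or after that date.
Step 5 — counting 90 days from April 11, 2007 (end of the 5-day review period, which began when the brief is served on the agency on April 6, 2007) gives a deadline of July 10, 2007; completed July 9, 2007, before the deadline.
Step 6 — 5 and 19 days from July 16, 2007 (end of the 7-day review period, which began when the reply brief is filed on July 9, 2007) are July 21, 2007 and August 4, 2007 respectively; August 6, 2007 is 2 days past the end of the window.
That is the first point of non-compliance.

Step 6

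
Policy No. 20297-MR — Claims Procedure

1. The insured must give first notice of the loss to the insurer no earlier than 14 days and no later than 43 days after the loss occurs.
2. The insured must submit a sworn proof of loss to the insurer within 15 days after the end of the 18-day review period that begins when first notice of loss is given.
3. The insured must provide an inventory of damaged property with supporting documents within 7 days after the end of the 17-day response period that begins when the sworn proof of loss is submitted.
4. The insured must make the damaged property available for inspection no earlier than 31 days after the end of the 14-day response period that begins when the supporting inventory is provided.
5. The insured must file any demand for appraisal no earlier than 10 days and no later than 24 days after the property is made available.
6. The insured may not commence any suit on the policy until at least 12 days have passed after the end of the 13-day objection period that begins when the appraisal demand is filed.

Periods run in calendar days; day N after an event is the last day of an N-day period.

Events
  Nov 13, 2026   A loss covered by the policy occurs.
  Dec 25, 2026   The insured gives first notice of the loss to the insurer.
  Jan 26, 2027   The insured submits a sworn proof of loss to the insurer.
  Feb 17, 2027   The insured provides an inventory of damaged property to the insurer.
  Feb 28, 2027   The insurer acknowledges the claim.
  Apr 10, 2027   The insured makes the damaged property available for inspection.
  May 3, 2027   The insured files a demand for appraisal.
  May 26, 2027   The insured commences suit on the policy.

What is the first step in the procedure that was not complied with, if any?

(1) the permitted window runs from Nov 13, 2026 + 14 = Nov 27, 2026 to Nov 13, 2026 + 43 = Dec 26, 2026; Dec 25, 2026 falls inside that range.
(2) due by Jan 12, 2027 + 15 days = Jan 27, 2027; done Jan 26, 2027 — timely.
(3) due by Feb 12, 2027 + 7 days = Feb 19, 2027; completed Feb 17, 2027, before the deadline.
(4) permitted from Mar 3, 2027 + 31 days = Apr 3, 2027 onward; done Apr 10, 2027 — permitted.
(5) the permitted window runs from Apr 10, 2027 + 10 = Apr 20, 2027 to Apr 10, 2027 + 24 = May 4, 2027; done May 3, 2027 — within the window.
(6) permitted from May 16, 2027 + 12 days = May 28, 2027 onward; acted on May 26, 2027, 2 days prematurely.
The analysis stops there.

Step 6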